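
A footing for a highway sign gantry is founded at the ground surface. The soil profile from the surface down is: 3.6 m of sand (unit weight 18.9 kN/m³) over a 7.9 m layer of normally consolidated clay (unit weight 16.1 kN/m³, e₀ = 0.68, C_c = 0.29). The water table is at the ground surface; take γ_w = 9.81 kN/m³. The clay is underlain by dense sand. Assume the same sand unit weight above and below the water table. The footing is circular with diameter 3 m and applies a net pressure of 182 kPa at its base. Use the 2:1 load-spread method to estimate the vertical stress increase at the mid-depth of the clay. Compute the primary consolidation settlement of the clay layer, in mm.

S_c ≈ 135 mm

Mid-depth of clay below the ground surface: z = 3.6 + 7.9/2 = 7.55 m.
Total vertical stress at mid-clay: σ_v = 18.9×3.6 + 16.1×3.95 = 131.63 kPa.
Pore pressure: u = 9.81×(7.55 − 0) = 74.066 kPa.
Initial effective stress: σ'_0 = σ_v − u = 131.63 − 74.066 = 57.564 kPa.
Stress increase at mid-clay by the 2:1 spreading method:
Δσ ≈ qD²/(D+z)² = 182×3²/(3+7.55)² = 14.717 kPa
Final effective stress: σ'_f = σ'_0 + Δσ = 57.564 + 14.717 = 72.281 kPa.
Normally consolidated clay, so the full stress increment lies on the virgin compression line:
S_c = C_c·H/(1+e₀)·log₁₀(σ'_f/σ'_0) = 0.29×7.9/(1+0.68)×log₁₀(72.281/57.564)
    = 1.3637 × 0.098873 = 0.1348 m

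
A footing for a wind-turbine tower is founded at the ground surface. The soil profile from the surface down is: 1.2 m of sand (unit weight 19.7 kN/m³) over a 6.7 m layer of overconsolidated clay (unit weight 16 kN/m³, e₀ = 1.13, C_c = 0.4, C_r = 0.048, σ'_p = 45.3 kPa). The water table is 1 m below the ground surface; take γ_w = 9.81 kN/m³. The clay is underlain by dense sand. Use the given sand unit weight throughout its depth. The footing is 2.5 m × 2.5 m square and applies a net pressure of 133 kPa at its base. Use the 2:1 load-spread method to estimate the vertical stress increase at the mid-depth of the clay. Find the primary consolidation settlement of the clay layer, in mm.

Mid-depth of clay below the ground surface: z = 1.2 + 6.7/2 = 4.55 m.
Total vertical stress at mid-clay: σ_v = 19.7×1.2 + 16×3.35 = 77.24 kPa.
Pore pressure: u = 9.81×(4.55 − 1) = 34.825 kPa.
Initial effective stress: σ'_0 = σ_v − u = 77.24 − 34.825 = 42.415 kPa.
Stress increase at mid-clay by the 2:1 spreading method:
Δσ = qBL/((B+z)(L+z)) = 133×2.5×2.5/((2.5+4.55)(2.5+4.55)) = 16.725 kPa
Final effective stress: σ'_f = 42.415 + 16.725 = 59.14 kPa.
σ'_f = 59.14 > σ'_p = 45.3 kPa, so the stress path crosses the preconsolidation pressure — recompression up to σ'_p, then virgin compression beyond:
S_c = H/(1+e₀)·[C_r·log₁₀(σ'_p/σ'_0) + C_c·log₁₀(σ'_f/σ'_p)]
    = 6.7/2.13 × [0.048×log₁₀(45.3/42.415) + 0.4×log₁₀(59.14/45.3)]
    = 3.1455 × [0.0013718 + 0.046313] = 0.15 m

S_c ≈ 150 mm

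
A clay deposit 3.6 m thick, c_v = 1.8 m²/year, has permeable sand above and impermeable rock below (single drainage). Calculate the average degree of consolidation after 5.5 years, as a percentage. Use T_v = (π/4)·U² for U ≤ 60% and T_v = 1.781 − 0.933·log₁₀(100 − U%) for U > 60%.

Drainage path length: H_d = H = 3.6 m (single drainage).
T_v = c_v·t/H_d² = 1.8×5.5/3.6² = 0.76389.
T_v = 0.76389 corresponds to the U > 60% branch:
U = 1 − 10^((1.781 − T_v)/0.933)/100 = 0.8769

U ≈ 87.7 %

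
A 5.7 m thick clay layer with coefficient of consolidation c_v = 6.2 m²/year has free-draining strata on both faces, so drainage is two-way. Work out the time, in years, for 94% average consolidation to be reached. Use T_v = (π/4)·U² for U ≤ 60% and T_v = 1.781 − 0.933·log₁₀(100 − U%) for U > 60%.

Drainage path length: H_d = H/2 = 2.85 m (double drainage).
U > 60%: T_v = 1.781 − 0.933·log₁₀(100 − 94) = 1.055.
t = T_v·H_d²/c_v = 1.055×2.85²/6.2 = 1.382 years.

t ≈ 1.38 years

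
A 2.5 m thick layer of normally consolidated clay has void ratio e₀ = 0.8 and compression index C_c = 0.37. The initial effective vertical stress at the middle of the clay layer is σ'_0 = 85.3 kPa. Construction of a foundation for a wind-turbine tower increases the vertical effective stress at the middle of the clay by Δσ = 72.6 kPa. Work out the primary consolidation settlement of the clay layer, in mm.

S_c ≈ 137 mm

Final effective stress: σ'_f = σ'_0 + Δσ = 85.3 + 72.6 = 157.9 kPa.
Normally consolidated clay, so the full stress increment lies on the virgin compression line:
S_c = C_c·H/(1+e₀)·log₁₀(σ'_f/σ'_0) = 0.37×2.5/(1+0.8)×log₁₀(157.9/85.3)
    = 0.51389 × 0.26743 = 0.1374 m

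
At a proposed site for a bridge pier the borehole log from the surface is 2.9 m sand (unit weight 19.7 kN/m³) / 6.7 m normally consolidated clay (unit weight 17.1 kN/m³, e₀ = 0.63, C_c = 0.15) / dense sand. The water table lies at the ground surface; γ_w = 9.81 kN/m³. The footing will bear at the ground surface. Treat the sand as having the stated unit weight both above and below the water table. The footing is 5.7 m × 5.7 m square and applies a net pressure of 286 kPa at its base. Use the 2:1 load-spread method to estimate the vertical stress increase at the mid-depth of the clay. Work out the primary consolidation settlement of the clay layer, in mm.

Mid-depth of clay below the ground surface: z = 2.9 + 6.7/2 = 6.25 m.
Total vertical stress at mid-clay: σ_v = 19.7×2.9 + 17.1×3.35 = 114.41 kPa.
Pore pressure: u = 9.81×(6.25 − 0) = 61.312 kPa.
Initial effective stress: σ'_0 = σ_v − u = 114.41 − 61.312 = 53.098 kPa.
Stress increase at mid-clay by the 2:1 spreading method:
Δσ = qBL/((B+z)(L+z)) = 286×5.7×5.7/((5.7+6.25)(5.7+6.25)) = 65.07 kPa
Final effective stress: σ'_f = σ'_0 + Δσ = 53.098 + 65.07 = 118.17 kPa.
Normally consolidated clay, so the full stress increment lies on the virgin compression line:
S_c = C_c·H/(1+e₀)·log₁₀(σ'_f/σ'_0) = 0.15×6.7/(1+0.63)×log₁₀(118.17/53.098)
    = 0.61656 × 0.34743 = 0.2142 m

S_c ≈ 214 mm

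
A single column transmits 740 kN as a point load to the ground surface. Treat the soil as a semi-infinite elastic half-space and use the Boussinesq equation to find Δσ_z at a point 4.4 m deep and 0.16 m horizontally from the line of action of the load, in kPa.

Boussinesq vertical stress below a point load on an elastic half-space:
Δσ_z = 3P/(2πz²) · [1 + (r/z)²]^(−5/2)
r/z = 0.16/4.4 = 0.036364; [1+(r/z)²]^(−5/2) = 0.9967.
Δσ_z = 3×740/(2π×4.4²) × 0.9967 = 18.25 × 0.9967 = 18.19 kPa

Δσ_z ≈ 18.2 kPa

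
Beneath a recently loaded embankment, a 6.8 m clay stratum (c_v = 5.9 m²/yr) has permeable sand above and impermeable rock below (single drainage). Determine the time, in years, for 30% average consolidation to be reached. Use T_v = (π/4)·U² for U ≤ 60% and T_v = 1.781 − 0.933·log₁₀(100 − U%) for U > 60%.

Drainage path length: H_d = H = 6.8 m (single drainage).
U ≤ 60%: T_v = (π/4)·U² = (π/4)×0.3² = 0.070686.
t = T_v·H_d²/c_v = 0.070686×6.8²/5.9 = 0.554 years.

t ≈ 0.554 years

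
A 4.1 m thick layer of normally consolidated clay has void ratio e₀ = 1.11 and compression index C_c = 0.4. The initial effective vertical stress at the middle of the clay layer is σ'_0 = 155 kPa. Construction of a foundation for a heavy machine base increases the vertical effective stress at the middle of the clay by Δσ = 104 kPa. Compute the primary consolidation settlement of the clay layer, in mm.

Final effective stress: σ'_f = σ'_0 + Δσ = 155 + 104 = 259 kPa.
Normally consolidated clay, so the full stress increment lies on the virgin compression line:
S_c = C_c·H/(1+e₀)·log₁₀(σ'_f/σ'_0) = 0.4×4.1/(1+1.11)×log₁₀(259/155)
    = 0.77725 × 0.22297 = 0.1733 m

S_c ≈ 173 mm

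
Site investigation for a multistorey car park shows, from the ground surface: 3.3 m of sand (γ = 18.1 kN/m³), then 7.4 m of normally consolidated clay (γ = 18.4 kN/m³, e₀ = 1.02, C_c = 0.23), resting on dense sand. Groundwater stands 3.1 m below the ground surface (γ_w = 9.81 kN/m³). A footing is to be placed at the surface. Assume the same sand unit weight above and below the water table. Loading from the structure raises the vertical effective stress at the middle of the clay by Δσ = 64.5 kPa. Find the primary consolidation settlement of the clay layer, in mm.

Mid-depth of clay below the ground surface: z = 3.3 + 7.4/2 = 7 m.
Total vertical stress at mid-clay: σ_v = 18.1×3.3 + 18.4×3.7 = 127.81 kPa.
Pore pressure: u = 9.81×(7 − 3.1) = 38.259 kPa.
Initial effective stress: σ'_0 = σ_v − u = 127.81 − 38.259 = 89.551 kPa.
Final effective stress: σ'_f = σ'_0 + Δσ = 89.551 + 64.5 = 154.05 kPa.
Normally consolidated clay, so the full stress increment lies on the virgin compression line:
S_c = C_c·H/(1+e₀)·log₁₀(σ'_f/σ'_0) = 0.23×7.4/(1+1.02)×log₁₀(154.05/89.551)
    = 0.84257 × 0.23559 = 0.1985 m

S_c ≈ 199 mm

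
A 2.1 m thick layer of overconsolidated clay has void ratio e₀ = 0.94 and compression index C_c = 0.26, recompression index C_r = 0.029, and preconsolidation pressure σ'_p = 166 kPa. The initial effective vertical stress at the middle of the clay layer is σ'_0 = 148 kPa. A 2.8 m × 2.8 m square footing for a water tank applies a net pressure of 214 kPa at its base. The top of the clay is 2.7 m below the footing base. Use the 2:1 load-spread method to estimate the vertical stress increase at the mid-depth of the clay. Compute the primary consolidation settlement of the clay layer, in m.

S_c ≈ 0.0162 m

Mid-depth of clay below the footing base: z = 2.7 + 2.1/2 = 3.75 m.
Stress increase at mid-clay by the 2:1 spreading method:
Δσ = qBL/((B+z)(L+z)) = 214×2.8×2.8/((2.8+3.75)(2.8+3.75)) = 39.106 kPa
Final effective stress: σ'_f = 148 + 39.106 = 187.11 kPa.
σ'_f = 187.11 > σ'_p = 166 kPa, so the stress path crosses the preconsolidation pressure — recompression up to σ'_p, then virgin compression beyond:
S_c = H/(1+e₀)·[C_r·log₁₀(σ'_p/σ'_0) + C_c·log₁₀(σ'_f/σ'_p)]
    = 2.1/1.94 × [0.029×log₁₀(166/148) + 0.26×log₁₀(187.11/166)]
    = 1.0825 × [0.0014455 + 0.013517] = 0.0162 m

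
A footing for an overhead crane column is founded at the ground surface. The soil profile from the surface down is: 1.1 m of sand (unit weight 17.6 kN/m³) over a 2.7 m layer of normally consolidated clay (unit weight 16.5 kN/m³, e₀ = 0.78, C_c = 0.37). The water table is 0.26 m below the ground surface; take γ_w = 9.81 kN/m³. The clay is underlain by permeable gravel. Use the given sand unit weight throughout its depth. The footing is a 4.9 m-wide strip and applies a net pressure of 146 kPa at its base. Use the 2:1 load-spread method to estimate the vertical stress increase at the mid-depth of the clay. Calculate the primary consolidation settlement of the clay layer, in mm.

Mid-depth of clay below the ground surface: z = 1.1 + 2.7/2 = 2.45 m.
Total vertical stress at mid-clay: σ_v = 17.6×1.1 + 16.5×1.35 = 41.635 kPa.
Pore pressure: u = 9.81×(2.45 − 0.26) = 21.484 kPa.
Initial effective stress: σ'_0 = σ_v − u = 41.635 − 21.484 = 20.151 kPa.
Stress increase at mid-clay by the 2:1 spreading method:
Δσ = qB/(B+z) = 146×4.9/(4.9+2.45) = 97.333 kPa
Final effective stress: σ'_f = σ'_0 + Δσ = 20.151 + 97.333 = 117.48 kPa.
Normally consolidated clay, so the full stress increment lies on the virgin compression line:
S_c = C_c·H/(1+e₀)·log₁₀(σ'_f/σ'_0) = 0.37×2.7/(1+0.78)×log₁₀(117.48/20.151)
    = 0.56124 × 0.76567 = 0.4297 m

S_c ≈ 430 mm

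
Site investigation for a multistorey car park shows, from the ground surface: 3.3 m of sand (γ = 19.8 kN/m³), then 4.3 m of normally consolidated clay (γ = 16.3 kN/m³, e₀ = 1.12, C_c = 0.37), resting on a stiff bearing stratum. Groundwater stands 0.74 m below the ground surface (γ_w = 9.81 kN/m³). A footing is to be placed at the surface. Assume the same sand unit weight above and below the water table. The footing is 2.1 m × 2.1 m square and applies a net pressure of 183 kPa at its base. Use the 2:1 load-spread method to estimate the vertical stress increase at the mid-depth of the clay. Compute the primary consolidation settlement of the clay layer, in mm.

S_c ≈ 75.7 mm

Mid-depth of clay below the ground surface: z = 3.3 + 4.3/2 = 5.45 m.
Total vertical stress at mid-clay: σ_v = 19.8×3.3 + 16.3×2.15 = 100.39 kPa.
Pore pressure: u = 9.81×(5.45 − 0.74) = 46.205 kPa.
Initial effective stress: σ'_0 = σ_v − u = 100.39 − 46.205 = 54.185 kPa.
Stress increase at mid-clay by the 2:1 spreading method:
Δσ = qBL/((B+z)(L+z)) = 183×2.1×2.1/((2.1+5.45)(2.1+5.45)) = 14.158 kPa
Final effective stress: σ'_f = σ'_0 + Δσ = 54.185 + 14.158 = 68.343 kPa.
Normally consolidated clay, so the full stress increment lies on the virgin compression line:
S_c = C_c·H/(1+e₀)·log₁₀(σ'_f/σ'_0) = 0.37×4.3/(1+1.12)×log₁₀(68.343/54.185)
    = 0.75047 × 0.10081 = 0.07565 m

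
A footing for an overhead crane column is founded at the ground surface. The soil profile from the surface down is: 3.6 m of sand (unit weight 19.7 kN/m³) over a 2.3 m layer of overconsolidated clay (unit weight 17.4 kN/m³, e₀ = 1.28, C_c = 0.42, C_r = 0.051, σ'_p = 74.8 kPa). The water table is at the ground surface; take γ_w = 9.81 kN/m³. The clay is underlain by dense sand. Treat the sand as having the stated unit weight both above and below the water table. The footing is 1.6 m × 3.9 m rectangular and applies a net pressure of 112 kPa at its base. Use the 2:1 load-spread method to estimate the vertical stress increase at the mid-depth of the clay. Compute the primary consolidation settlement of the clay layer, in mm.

S_c ≈ 5.64 mm

Mid-depth of clay below the ground surface: z = 3.6 + 2.3/2 = 4.75 m.
Total vertical stress at mid-clay: σ_v = 19.7×3.6 + 17.4×1.15 = 90.93 kPa.
Pore pressure: u = 9.81×(4.75 − 0) = 46.598 kPa.
Initial effective stress: σ'_0 = σ_v − u = 90.93 − 46.598 = 44.332 kPa.
Stress increase at mid-clay by the 2:1 spreading method:
Δσ = qBL/((B+z)(L+z)) = 112×1.6×3.9/((1.6+4.75)(3.9+4.75)) = 12.724 kPa
Final effective stress: σ'_f = 44.332 + 12.724 = 57.056 kPa.
σ'_f = 57.056 ≤ σ'_p = 74.8 kPa, so the clay remains overconsolidated and only the recompression index applies:
S_c = C_r·H/(1+e₀)·log₁₀(σ'_f/σ'_0) = 0.051×2.3/2.28×log₁₀(57.056/44.332)
    = 0.051449 × 0.10958 = 0.005638 m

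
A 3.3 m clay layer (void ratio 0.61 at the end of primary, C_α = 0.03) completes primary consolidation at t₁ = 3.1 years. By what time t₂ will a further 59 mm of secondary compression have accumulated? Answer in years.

t₂ ≈ 28.2 years

S_s = C_α·H/(1+e_p)·log₁₀(t₂/t₁) ⇒ log₁₀(t₂/t₁) = S_s·(1+e_p)/(C_α·H).
log₁₀(t₂/t₁) = 0.059 × (1+0.61) / (0.03×3.3) = 0.9595
t₂ = t₁ × 10^0.9595 = 3.1 × 9.11 = 28.24 years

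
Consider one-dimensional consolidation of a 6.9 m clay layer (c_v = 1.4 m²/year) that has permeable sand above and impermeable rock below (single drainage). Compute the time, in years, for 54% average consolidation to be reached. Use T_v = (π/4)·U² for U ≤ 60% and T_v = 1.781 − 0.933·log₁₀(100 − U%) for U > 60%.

t ≈ 7.79 years

Drainage path length: H_d = H = 6.9 m (single drainage).
U ≤ 60%: T_v = (π/4)·U² = (π/4)×0.54² = 0.22902.
t = T_v·H_d²/c_v = 0.22902×6.9²/1.4 = 7.788 years.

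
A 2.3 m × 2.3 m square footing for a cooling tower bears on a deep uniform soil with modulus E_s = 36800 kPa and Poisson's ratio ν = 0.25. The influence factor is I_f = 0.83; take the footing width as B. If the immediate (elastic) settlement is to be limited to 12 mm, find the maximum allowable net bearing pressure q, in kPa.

S_e = q·B·(1−ν²)/E_s · I_f  ⇒  q = S_e·E_s / (B·(1−ν²)·I_f).
q = 0.012 × 36800 / (2.3 × 0.9375 × 0.83) = 246.7 kPa

q ≈ 247 kPa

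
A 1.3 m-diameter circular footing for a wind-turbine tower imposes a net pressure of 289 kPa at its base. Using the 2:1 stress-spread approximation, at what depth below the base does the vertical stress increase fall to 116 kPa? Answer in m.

2:1 spreading — at depth z the loaded area has grown by z in each plan dimension:
qD²/(D+z)² = Δσ_z ⇒ z = D(√(q/Δσ_z) − 1) = 1.3×(√(289/116) − 1) = 0.7519 m

z ≈ 0.752 m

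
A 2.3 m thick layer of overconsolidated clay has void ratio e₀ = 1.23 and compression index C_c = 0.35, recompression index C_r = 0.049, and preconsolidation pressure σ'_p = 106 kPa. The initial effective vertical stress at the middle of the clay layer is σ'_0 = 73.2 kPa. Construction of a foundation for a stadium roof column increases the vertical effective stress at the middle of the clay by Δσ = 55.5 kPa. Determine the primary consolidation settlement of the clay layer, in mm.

S_c ≈ 38.5 mm

Final effective stress: σ'_f = 73.2 + 55.5 = 128.7 kPa.
σ'_f = 128.7 > σ'_p = 106 kPa, so the stress path crosses the preconsolidation pressure — recompression up to σ'_p, then virgin compression beyond:
S_c = H/(1+e₀)·[C_r·log₁₀(σ'_p/σ'_0) + C_c·log₁₀(σ'_f/σ'_p)]
    = 2.3/2.23 × [0.049×log₁₀(106/73.2) + 0.35×log₁₀(128.7/106)]
    = 1.0314 × [0.0078789 + 0.029495] = 0.03855 m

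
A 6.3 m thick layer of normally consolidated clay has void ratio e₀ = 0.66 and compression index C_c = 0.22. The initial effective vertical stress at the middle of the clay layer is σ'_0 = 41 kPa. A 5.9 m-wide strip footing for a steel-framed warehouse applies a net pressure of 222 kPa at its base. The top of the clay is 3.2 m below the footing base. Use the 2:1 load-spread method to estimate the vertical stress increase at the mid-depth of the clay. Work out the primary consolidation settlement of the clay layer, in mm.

S_c ≈ 465 mm

Mid-depth of clay below the footing base: z = 3.2 + 6.3/2 = 6.35 m.
Stress increase at mid-clay by the 2:1 spreading method:
Δσ = qB/(B+z) = 222×5.9/(5.9+6.35) = 106.92 kPa
Final effective stress: σ'_f = σ'_0 + Δσ = 41 + 106.92 = 147.92 kPa.
Normally consolidated clay, so the full stress increment lies on the virgin compression line:
S_c = C_c·H/(1+e₀)·log₁₀(σ'_f/σ'_0) = 0.22×6.3/(1+0.66)×log₁₀(147.92/41)
    = 0.83494 × 0.55724 = 0.4653 m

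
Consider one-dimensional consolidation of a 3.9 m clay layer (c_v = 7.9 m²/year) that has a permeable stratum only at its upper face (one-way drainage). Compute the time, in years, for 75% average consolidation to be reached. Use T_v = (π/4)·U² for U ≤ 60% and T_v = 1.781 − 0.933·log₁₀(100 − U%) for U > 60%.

Drainage path length: H_d = H = 3.9 m (single drainage).
U > 60%: T_v = 1.781 − 0.933·log₁₀(100 − 75) = 0.47672.
t = T_v·H_d²/c_v = 0.47672×3.9²/7.9 = 0.9178 years.

t ≈ 0.918 years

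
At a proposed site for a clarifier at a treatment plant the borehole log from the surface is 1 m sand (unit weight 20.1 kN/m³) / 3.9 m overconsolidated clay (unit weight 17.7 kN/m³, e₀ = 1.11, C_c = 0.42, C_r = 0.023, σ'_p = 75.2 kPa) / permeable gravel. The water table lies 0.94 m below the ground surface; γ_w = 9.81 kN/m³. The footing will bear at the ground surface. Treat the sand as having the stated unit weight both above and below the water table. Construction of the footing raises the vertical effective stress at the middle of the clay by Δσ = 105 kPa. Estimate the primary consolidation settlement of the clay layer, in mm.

S_c ≈ 223 mm

Mid-depth of clay below the ground surface: z = 1 + 3.9/2 = 2.95 m.
Total vertical stress at mid-clay: σ_v = 20.1×1 + 17.7×1.95 = 54.615 kPa.
Pore pressure: u = 9.81×(2.95 − 0.94) = 19.718 kPa.
Initial effective stress: σ'_0 = σ_v − u = 54.615 − 19.718 = 34.897 kPa.
Final effective stress: σ'_f = 34.897 + 105 = 139.9 kPa.
σ'_f = 139.9 > σ'_p = 75.2 kPa, so the stress path crosses the preconsolidation pressure — recompression up to σ'_p, then virgin compression beyond:
S_c = H/(1+e₀)·[C_r·log₁₀(σ'_p/σ'_0) + C_c·log₁₀(σ'_f/σ'_p)]
    = 3.9/2.11 × [0.023×log₁₀(75.2/34.897) + 0.42×log₁₀(139.9/75.2)]
    = 1.8483 × [0.0076689 + 0.11323] = 0.2235 m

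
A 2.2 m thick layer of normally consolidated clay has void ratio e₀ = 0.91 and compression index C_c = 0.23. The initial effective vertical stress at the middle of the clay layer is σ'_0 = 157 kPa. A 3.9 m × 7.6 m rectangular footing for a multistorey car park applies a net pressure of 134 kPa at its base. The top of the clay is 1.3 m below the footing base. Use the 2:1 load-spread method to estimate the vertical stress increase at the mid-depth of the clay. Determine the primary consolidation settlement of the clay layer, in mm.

Mid-depth of clay below the footing base: z = 1.3 + 2.2/2 = 2.4 m.
Stress increase at mid-clay by the 2:1 spreading method:
Δσ = qBL/((B+z)(L+z)) = 134×3.9×7.6/((3.9+2.4)(7.6+2.4)) = 63.044 kPa
Final effective stress: σ'_f = σ'_0 + Δσ = 157 + 63.044 = 220.04 kPa.
Normally consolidated clay, so the full stress increment lies on the virgin compression line:
S_c = C_c·H/(1+e₀)·log₁₀(σ'_f/σ'_0) = 0.23×2.2/(1+0.91)×log₁₀(220.04/157)
    = 0.26492 × 0.1466 = 0.03884 m

S_c ≈ 38.8 mm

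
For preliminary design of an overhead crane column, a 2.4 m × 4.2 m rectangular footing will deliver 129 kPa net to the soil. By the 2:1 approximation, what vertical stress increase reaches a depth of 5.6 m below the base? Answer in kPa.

By the 2:1 method the load spreads at 1 horizontal : 2 vertical, so at depth z the loaded area has grown by z in each plan dimension:
Δσ = qBL/((B+z)(L+z)) = 129×2.4×4.2/((2.4+5.6)(4.2+5.6)) = 16.586 kPa

Δσ_z ≈ 16.6 kPa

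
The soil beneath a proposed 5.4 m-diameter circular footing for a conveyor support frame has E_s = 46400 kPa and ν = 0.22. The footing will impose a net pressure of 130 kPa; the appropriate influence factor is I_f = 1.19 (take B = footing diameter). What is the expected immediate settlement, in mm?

S_e ≈ 17.1 mm

Immediate (elastic) settlement: S_e = q·B·(1−ν²)/E_s · I_f.
S_e = 130 × 5.4 × (1 − 0.22²) / 46400 × 1.19
    = 130 × 5.4 × 0.9516 / 46400 × 1.19
    = 0.01713 m = 17.13 mm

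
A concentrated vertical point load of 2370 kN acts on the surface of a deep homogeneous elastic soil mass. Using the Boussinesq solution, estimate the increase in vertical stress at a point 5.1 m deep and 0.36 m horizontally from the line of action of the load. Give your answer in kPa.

Δσ_z ≈ 43 kPa

Boussinesq vertical stress below a point load on an elastic half-space:
Δσ_z = 3P/(2πz²) · [1 + (r/z)²]^(−5/2)
r/z = 0.36/5.1 = 0.070588; [1+(r/z)²]^(−5/2) = 0.98765.
Δσ_z = 3×2370/(2π×5.1²) × 0.98765 = 43.506 × 0.98765 = 42.97 kPa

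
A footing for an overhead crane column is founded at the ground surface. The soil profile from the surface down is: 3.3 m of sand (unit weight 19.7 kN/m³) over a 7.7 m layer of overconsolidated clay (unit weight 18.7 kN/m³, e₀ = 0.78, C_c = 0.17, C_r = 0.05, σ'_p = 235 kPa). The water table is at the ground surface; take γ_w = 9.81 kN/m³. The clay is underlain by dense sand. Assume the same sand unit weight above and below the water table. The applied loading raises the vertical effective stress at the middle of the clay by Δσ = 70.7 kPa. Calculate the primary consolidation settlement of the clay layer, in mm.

S_c ≈ 67.8 mm

Mid-depth of clay below the ground surface: z = 3.3 + 7.7/2 = 7.15 m.
Total vertical stress at mid-clay: σ_v = 19.7×3.3 + 18.7×3.85 = 137 kPa.
Pore pressure: u = 9.81×(7.15 − 0) = 70.142 kPa.
Initial effective stress: σ'_0 = σ_v − u = 137 − 70.142 = 66.858 kPa.
Final effective stress: σ'_f = 66.858 + 70.7 = 137.56 kPa.
σ'_f = 137.56 ≤ σ'_p = 235 kPa, so the clay remains overconsolidated and only the recompression index applies:
S_c = C_r·H/(1+e₀)·log₁₀(σ'_f/σ'_0) = 0.05×7.7/1.78×log₁₀(137.56/66.858)
    = 0.21629 × 0.31334 = 0.06777 m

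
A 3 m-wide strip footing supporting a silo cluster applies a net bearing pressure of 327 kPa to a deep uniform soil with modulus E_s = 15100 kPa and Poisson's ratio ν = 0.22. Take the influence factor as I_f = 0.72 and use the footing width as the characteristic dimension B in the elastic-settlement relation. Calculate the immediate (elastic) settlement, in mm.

S_e ≈ 44.5 mm

Immediate (elastic) settlement: S_e = q·B·(1−ν²)/E_s · I_f.
S_e = 327 × 3 × (1 − 0.22²) / 15100 × 0.72
    = 327 × 3 × 0.9516 / 15100 × 0.72
    = 0.04451 m = 44.51 mm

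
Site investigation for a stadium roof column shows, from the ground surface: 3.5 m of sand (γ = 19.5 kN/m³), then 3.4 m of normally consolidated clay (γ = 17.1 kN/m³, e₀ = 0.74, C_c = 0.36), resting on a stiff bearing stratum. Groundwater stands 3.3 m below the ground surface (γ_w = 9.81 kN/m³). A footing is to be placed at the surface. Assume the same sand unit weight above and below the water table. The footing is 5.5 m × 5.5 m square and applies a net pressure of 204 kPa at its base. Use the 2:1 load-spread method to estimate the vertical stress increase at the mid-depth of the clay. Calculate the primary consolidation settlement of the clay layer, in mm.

S_c ≈ 159 mm

Mid-depth of clay below the ground surface: z = 3.5 + 3.4/2 = 5.2 m.
Total vertical stress at mid-clay: σ_v = 19.5×3.5 + 17.1×1.7 = 97.32 kPa.
Pore pressure: u = 9.81×(5.2 − 3.3) = 18.639 kPa.
Initial effective stress: σ'_0 = σ_v − u = 97.32 − 18.639 = 78.681 kPa.
Stress increase at mid-clay by the 2:1 spreading method:
Δσ = qBL/((B+z)(L+z)) = 204×5.5×5.5/((5.5+5.2)(5.5+5.2)) = 53.9 kPa
Final effective stress: σ'_f = σ'_0 + Δσ = 78.681 + 53.9 = 132.58 kPa.
Normally consolidated clay, so the full stress increment lies on the virgin compression line:
S_c = C_c·H/(1+e₀)·log₁₀(σ'_f/σ'_0) = 0.36×3.4/(1+0.74)×log₁₀(132.58/78.681)
    = 0.70345 × 0.22661 = 0.1594 m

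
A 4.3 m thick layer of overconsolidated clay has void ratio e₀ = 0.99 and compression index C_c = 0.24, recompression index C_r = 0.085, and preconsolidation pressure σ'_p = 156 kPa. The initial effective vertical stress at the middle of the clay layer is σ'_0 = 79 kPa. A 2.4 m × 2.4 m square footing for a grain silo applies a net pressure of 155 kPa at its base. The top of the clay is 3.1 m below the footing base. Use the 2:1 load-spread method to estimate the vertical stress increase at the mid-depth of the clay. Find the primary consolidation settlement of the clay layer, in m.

S_c ≈ 0.0141 m

Mid-depth of clay below the footing base: z = 3.1 + 4.3/2 = 5.25 m.
Stress increase at mid-clay by the 2:1 spreading method:
Δσ = qBL/((B+z)(L+z)) = 155×2.4×2.4/((2.4+5.25)(2.4+5.25)) = 15.256 kPa
Final effective stress: σ'_f = 79 + 15.256 = 94.256 kPa.
σ'_f = 94.256 ≤ σ'_p = 156 kPa, so the clay remains overconsolidated and only the recompression index applies:
S_c = C_r·H/(1+e₀)·log₁₀(σ'_f/σ'_0) = 0.085×4.3/1.99×log₁₀(94.256/79)
    = 0.18367 × 0.076682 = 0.01408 m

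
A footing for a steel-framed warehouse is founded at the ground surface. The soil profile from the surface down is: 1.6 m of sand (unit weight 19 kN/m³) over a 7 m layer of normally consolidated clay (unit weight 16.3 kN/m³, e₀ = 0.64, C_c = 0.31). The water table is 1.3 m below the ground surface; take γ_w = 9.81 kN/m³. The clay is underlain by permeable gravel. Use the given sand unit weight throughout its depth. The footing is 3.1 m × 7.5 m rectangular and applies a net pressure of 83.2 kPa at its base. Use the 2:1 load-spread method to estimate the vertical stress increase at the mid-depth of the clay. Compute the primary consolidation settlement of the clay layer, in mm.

Mid-depth of clay below the ground surface: z = 1.6 + 7/2 = 5.1 m.
Total vertical stress at mid-clay: σ_v = 19×1.6 + 16.3×3.5 = 87.45 kPa.
Pore pressure: u = 9.81×(5.1 − 1.3) = 37.278 kPa.
Initial effective stress: σ'_0 = σ_v − u = 87.45 − 37.278 = 50.172 kPa.
Stress increase at mid-clay by the 2:1 spreading method:
Δσ = qBL/((B+z)(L+z)) = 83.2×3.1×7.5/((3.1+5.1)(7.5+5.1)) = 18.722 kPa
Final effective stress: σ'_f = σ'_0 + Δσ = 50.172 + 18.722 = 68.894 kPa.
Normally consolidated clay, so the full stress increment lies on the virgin compression line:
S_c = C_c·H/(1+e₀)·log₁₀(σ'_f/σ'_0) = 0.31×7/(1+0.64)×log₁₀(68.894/50.172)
    = 1.3232 × 0.13772 = 0.1822 m

S_c ≈ 182 mm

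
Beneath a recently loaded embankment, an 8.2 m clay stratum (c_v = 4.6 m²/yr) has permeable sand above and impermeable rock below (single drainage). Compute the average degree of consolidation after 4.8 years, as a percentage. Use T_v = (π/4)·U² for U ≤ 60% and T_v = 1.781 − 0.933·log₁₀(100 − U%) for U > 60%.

U ≈ 63.9 %

Drainage path length: H_d = H = 8.2 m (single drainage).
T_v = c_v·t/H_d² = 4.6×4.8/8.2² = 0.32838.
T_v = 0.32838 corresponds to the U > 60% branch:
U = 1 − 10^((1.781 − T_v)/0.933)/100 = 0.6395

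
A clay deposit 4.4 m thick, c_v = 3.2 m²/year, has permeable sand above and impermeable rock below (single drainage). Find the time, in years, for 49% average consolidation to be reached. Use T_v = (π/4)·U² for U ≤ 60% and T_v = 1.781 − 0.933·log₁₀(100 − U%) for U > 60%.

t ≈ 1.14 years

Drainage path length: H_d = H = 4.4 m (single drainage).
U ≤ 60%: T_v = (π/4)·U² = (π/4)×0.49² = 0.18857.
t = T_v·H_d²/c_v = 0.18857×4.4²/3.2 = 1.141 years.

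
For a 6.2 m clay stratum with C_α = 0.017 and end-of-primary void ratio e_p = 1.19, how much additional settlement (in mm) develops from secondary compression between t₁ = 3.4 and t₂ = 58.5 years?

Secondary compression: S_s = C_α·H/(1+e_p)·log₁₀(t₂/t₁)
S_s = 0.017×6.2/(1+1.19)×log₁₀(58.5/3.4)
    = 0.04813 × 1.236 = 0.05947 m

S_s ≈ 59.5 mm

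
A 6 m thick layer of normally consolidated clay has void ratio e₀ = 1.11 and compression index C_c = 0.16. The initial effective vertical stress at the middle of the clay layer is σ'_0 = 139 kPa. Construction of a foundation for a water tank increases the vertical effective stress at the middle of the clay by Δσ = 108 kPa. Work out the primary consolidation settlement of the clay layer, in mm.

S_c ≈ 114 mm

Final effective stress: σ'_f = σ'_0 + Δσ = 139 + 108 = 247 kPa.
Normally consolidated clay, so the full stress increment lies on the virgin compression line:
S_c = C_c·H/(1+e₀)·log₁₀(σ'_f/σ'_0) = 0.16×6/(1+1.11)×log₁₀(247/139)
    = 0.45498 × 0.24968 = 0.1136 m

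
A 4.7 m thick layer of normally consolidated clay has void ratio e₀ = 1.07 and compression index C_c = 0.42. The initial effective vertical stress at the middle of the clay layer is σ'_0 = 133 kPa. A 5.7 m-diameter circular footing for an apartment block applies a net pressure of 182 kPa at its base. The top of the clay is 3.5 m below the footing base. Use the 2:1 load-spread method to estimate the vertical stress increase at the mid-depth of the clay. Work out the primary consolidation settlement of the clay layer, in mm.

Mid-depth of clay below the footing base: z = 3.5 + 4.7/2 = 5.85 m.
Stress increase at mid-clay by the 2:1 spreading method:
Δσ ≈ qD²/(D+z)² = 182×5.7²/(5.7+5.85)² = 44.326 kPa
Final effective stress: σ'_f = σ'_0 + Δσ = 133 + 44.326 = 177.33 kPa.
Normally consolidated clay, so the full stress increment lies on the virgin compression line:
S_c = C_c·H/(1+e₀)·log₁₀(σ'_f/σ'_0) = 0.42×4.7/(1+1.07)×log₁₀(177.33/133)
    = 0.95362 × 0.12493 = 0.1191 m

S_c ≈ 119 mm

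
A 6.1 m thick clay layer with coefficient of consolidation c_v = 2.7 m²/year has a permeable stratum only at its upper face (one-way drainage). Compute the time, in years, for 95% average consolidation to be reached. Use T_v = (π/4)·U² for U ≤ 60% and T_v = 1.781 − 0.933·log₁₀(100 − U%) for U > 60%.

t ≈ 15.6 years

Drainage path length: H_d = H = 6.1 m (single drainage).
U > 60%: T_v = 1.781 − 0.933·log₁₀(100 − 95) = 1.1289.
t = T_v·H_d²/c_v = 1.1289×6.1²/2.7 = 15.56 years.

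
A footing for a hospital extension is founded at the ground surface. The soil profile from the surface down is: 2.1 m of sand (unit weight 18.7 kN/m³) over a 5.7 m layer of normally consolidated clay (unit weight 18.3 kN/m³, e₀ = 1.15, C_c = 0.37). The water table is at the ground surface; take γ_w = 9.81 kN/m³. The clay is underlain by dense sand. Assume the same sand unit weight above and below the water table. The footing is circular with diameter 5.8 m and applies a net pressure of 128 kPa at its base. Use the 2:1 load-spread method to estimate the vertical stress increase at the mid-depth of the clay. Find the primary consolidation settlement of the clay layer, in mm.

Mid-depth of clay below the ground surface: z = 2.1 + 5.7/2 = 4.95 m.
Total vertical stress at mid-clay: σ_v = 18.7×2.1 + 18.3×2.85 = 91.425 kPa.
Pore pressure: u = 9.81×(4.95 − 0) = 48.56 kPa.
Initial effective stress: σ'_0 = σ_v − u = 91.425 − 48.56 = 42.865 kPa.
Stress increase at mid-clay by the 2:1 spreading method:
Δσ ≈ qD²/(D+z)² = 128×5.8²/(5.8+4.95)² = 37.261 kPa
Final effective stress: σ'_f = σ'_0 + Δσ = 42.865 + 37.261 = 80.126 kPa.
Normally consolidated clay, so the full stress increment lies on the virgin compression line:
S_c = C_c·H/(1+e₀)·log₁₀(σ'_f/σ'_0) = 0.37×5.7/(1+1.15)×log₁₀(80.126/42.865)
    = 0.98093 × 0.27167 = 0.2665 m

S_c ≈ 266 mm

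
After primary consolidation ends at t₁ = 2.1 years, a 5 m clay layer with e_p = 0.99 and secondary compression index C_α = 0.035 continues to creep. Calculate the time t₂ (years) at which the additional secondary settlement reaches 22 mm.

t₂ ≈ 3.74 years

S_s = C_α·H/(1+e_p)·log₁₀(t₂/t₁) ⇒ log₁₀(t₂/t₁) = S_s·(1+e_p)/(C_α·H).
log₁₀(t₂/t₁) = 0.022 × (1+0.99) / (0.035×5) = 0.2502
t₂ = t₁ × 10^0.2502 = 2.1 × 1.779 = 3.736 years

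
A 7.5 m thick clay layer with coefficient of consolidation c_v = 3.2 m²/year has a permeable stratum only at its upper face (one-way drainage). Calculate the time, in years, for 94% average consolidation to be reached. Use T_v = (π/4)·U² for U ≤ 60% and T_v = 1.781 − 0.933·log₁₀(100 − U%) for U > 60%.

t ≈ 18.5 years

Drainage path length: H_d = H = 7.5 m (single drainage).
U > 60%: T_v = 1.781 − 0.933·log₁₀(100 − 94) = 1.055.
t = T_v·H_d²/c_v = 1.055×7.5²/3.2 = 18.54 years.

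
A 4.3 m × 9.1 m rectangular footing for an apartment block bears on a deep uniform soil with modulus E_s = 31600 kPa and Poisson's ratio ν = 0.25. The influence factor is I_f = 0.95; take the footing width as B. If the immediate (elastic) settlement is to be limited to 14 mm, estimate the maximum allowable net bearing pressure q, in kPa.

q ≈ 116 kPa

S_e = q·B·(1−ν²)/E_s · I_f  ⇒  q = S_e·E_s / (B·(1−ν²)·I_f).
q = 0.014 × 31600 / (4.3 × 0.9375 × 0.95) = 115.5 kPa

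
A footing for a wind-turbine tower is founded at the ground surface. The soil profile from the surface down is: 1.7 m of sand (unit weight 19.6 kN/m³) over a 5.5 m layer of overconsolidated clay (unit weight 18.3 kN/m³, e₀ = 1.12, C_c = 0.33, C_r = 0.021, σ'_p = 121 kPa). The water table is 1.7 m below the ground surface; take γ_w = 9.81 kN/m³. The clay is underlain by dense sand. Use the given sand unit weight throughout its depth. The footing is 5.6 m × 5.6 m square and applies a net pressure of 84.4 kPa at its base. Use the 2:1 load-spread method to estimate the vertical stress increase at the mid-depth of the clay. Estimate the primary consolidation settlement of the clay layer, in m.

S_c ≈ 0.00899 m

Mid-depth of clay below the ground surface: z = 1.7 + 5.5/2 = 4.45 m.
Total vertical stress at mid-clay: σ_v = 19.6×1.7 + 18.3×2.75 = 83.645 kPa.
Pore pressure: u = 9.81×(4.45 − 1.7) = 26.978 kPa.
Initial effective stress: σ'_0 = σ_v − u = 83.645 − 26.978 = 56.667 kPa.
Stress increase at mid-clay by the 2:1 spreading method:
Δσ = qBL/((B+z)(L+z)) = 84.4×5.6×5.6/((5.6+4.45)(5.6+4.45)) = 26.205 kPa
Final effective stress: σ'_f = 56.667 + 26.205 = 82.872 kPa.
σ'_f = 82.872 ≤ σ'_p = 121 kPa, so the clay remains overconsolidated and only the recompression index applies:
S_c = C_r·H/(1+e₀)·log₁₀(σ'_f/σ'_0) = 0.021×5.5/2.12×log₁₀(82.872/56.667)
    = 0.05448 × 0.16508 = 0.008994 m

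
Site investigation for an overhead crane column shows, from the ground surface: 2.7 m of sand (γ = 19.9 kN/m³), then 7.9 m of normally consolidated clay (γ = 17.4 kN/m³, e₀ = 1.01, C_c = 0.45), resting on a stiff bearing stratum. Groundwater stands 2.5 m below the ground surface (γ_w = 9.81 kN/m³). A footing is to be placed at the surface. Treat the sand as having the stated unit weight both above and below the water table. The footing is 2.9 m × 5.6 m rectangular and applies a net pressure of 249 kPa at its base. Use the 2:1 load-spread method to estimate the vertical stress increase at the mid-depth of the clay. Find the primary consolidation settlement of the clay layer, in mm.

Mid-depth of clay below the ground surface: z = 2.7 + 7.9/2 = 6.65 m.
Total vertical stress at mid-clay: σ_v = 19.9×2.7 + 17.4×3.95 = 122.46 kPa.
Pore pressure: u = 9.81×(6.65 − 2.5) = 40.712 kPa.
Initial effective stress: σ'_0 = σ_v − u = 122.46 − 40.712 = 81.748 kPa.
Stress increase at mid-clay by the 2:1 spreading method:
Δσ = qBL/((B+z)(L+z)) = 249×2.9×5.6/((2.9+6.65)(5.6+6.65)) = 34.566 kPa
Final effective stress: σ'_f = σ'_0 + Δσ = 81.748 + 34.566 = 116.31 kPa.
Normally consolidated clay, so the full stress increment lies on the virgin compression line:
S_c = C_c·H/(1+e₀)·log₁₀(σ'_f/σ'_0) = 0.45×7.9/(1+1.01)×log₁₀(116.31/81.748)
    = 1.7687 × 0.15314 = 0.2709 m

S_c ≈ 271 mm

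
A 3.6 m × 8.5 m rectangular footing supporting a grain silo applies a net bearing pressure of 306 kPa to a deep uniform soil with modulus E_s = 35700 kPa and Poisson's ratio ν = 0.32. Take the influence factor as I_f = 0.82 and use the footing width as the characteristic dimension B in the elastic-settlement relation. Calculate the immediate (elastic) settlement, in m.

S_e ≈ 0.0227 m

Immediate (elastic) settlement: S_e = q·B·(1−ν²)/E_s · I_f.
S_e = 306 × 3.6 × (1 − 0.32²) / 35700 × 0.82
    = 306 × 3.6 × 0.8976 / 35700 × 0.82
    = 0.02271 m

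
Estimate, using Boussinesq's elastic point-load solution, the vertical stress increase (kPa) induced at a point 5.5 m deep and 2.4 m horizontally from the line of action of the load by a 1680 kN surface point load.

Δσ_z ≈ 17.2 kPa

Boussinesq vertical stress below a point load on an elastic half-space:
Δσ_z = 3P/(2πz²) · [1 + (r/z)²]^(−5/2)
r/z = 2.4/5.5 = 0.43636; [1+(r/z)²]^(−5/2) = 0.64678.
Δσ_z = 3×1680/(2π×5.5²) × 0.64678 = 26.517 × 0.64678 = 17.15 kPa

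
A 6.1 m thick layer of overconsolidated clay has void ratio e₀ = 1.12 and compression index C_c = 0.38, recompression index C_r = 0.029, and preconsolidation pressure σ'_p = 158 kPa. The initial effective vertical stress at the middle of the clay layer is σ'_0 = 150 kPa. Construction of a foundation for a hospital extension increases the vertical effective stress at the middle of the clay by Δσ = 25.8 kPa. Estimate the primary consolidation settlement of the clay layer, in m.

Final effective stress: σ'_f = 150 + 25.8 = 175.8 kPa.
σ'_f = 175.8 > σ'_p = 158 kPa, so the stress path crosses the preconsolidation pressure — recompression up to σ'_p, then virgin compression beyond:
S_c = H/(1+e₀)·[C_r·log₁₀(σ'_p/σ'_0) + C_c·log₁₀(σ'_f/σ'_p)]
    = 6.1/2.12 × [0.029×log₁₀(158/150) + 0.38×log₁₀(175.8/158)]
    = 2.8774 × [0.00065441 + 0.017617] = 0.05257 m

S_c ≈ 0.0526 m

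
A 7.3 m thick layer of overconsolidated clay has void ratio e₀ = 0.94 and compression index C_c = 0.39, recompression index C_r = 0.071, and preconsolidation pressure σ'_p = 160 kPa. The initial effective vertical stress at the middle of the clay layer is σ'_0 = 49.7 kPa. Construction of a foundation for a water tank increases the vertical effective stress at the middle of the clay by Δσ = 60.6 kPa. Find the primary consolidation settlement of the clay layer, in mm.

Final effective stress: σ'_f = 49.7 + 60.6 = 110.3 kPa.
σ'_f = 110.3 ≤ σ'_p = 160 kPa, so the clay remains overconsolidated and only the recompression index applies:
S_c = C_r·H/(1+e₀)·log₁₀(σ'_f/σ'_0) = 0.071×7.3/1.94×log₁₀(110.3/49.7)
    = 0.26717 × 0.34622 = 0.0925 m

S_c ≈ 92.5 mm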